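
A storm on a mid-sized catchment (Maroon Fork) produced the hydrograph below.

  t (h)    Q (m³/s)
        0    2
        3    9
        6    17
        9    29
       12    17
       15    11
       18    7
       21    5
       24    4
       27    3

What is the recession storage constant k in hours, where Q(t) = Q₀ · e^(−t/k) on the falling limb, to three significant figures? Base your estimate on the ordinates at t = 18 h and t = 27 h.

On the falling limb, Q drops from 7 to 3 m³/s between t = 18 h and t = 27 h (Δt = 9 h).
k = −Δt / ln(Q₂/Q₁) = −9 / ln(3/7) = 10.6 h.

k ≈ 10.6 h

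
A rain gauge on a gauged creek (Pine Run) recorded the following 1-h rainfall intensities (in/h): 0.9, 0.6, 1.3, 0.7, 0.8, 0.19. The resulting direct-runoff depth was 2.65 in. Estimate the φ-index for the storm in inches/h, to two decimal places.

Only the 5 blocks with intensity above φ contribute runoff: 0.9, 0.6, 1.3, 0.7, 0.8 in/h.
Σ(I−φ)·Δt = d  ⇒  (0.9+0.6+1.3+0.7+0.8 − 5φ)·1 = 2.65
φ = (4.300 − 2.65/1) / 5 = 0.33 in/h.

φ ≈ 0.33 in/h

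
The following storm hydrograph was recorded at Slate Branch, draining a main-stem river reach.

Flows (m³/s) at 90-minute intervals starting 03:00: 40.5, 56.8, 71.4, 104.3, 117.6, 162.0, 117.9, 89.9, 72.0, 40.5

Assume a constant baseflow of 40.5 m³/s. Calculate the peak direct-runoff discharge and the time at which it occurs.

Q_p = 121.5 m³/s at t = 10:30

Subtracting baseflow gives direct-runoff ordinates: 0.0, 16.3, 30.9, 63.8, 77.1, 121.5, 77.4, 49.4, 31.5, 0.0 m³/s.
The maximum is 121.5 m³/s, occurring at the reading for t = 10:30.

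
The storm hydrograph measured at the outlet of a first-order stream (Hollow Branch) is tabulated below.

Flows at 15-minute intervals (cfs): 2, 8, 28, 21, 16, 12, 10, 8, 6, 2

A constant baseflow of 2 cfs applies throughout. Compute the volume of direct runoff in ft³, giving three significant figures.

Direct-runoff ordinates (Q − Q_b): 0.0, 6.0, 26.0, 19.0, 14.0, 10.0, 8.0, 6.0, 4.0, 0.0 cfs.
ΣQ_DR = 93.00 cfs.
With Δt = 0.25 h = 900 s, V = ΣQ_DR · Δt = 93.00 × 900 = 83700 ft³.

V ≈ 83700 ft³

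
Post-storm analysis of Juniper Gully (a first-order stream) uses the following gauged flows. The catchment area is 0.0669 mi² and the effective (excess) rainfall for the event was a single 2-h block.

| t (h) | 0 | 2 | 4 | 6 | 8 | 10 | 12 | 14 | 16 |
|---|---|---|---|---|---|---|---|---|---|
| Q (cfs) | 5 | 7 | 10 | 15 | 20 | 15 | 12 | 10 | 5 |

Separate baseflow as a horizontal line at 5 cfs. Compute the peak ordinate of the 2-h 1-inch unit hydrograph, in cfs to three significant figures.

Direct runoff: 0.0, 2.0, 5.0, 10.0, 15.0, 10.0, 7.0, 5.0, 0.0 cfs; ΣQ_DR = 54.00 cfs, peak = 15.0 cfs.
Runoff depth d = ΣQ_DR·Δt / A = 54.00 × 7200 / (0.0669 mi²) = 2.502 in.
The 1-inch UH is the DRH scaled by (1 in)/d, so U_p = 15.0 × 1/2.502 = 6.00 cfs.

U_p ≈ 6.00 cfs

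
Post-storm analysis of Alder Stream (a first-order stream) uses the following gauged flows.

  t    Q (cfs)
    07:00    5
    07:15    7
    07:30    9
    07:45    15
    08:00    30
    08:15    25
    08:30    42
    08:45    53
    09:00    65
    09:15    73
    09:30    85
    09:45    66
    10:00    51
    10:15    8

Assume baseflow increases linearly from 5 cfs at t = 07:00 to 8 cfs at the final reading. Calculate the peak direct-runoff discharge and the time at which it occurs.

Q_p = 77.69 cfs at t = 09:30

Subtracting baseflow gives direct-runoff ordinates: 0.00, 1.77, 3.54, 9.31, 24.08, 18.85, 35.62, 46.38, 58.15, 65.92, 77.69, 58.46, 43.23, 0.00 cfs.
The maximum is 77.69 cfs, occurring at the reading for t = 09:30.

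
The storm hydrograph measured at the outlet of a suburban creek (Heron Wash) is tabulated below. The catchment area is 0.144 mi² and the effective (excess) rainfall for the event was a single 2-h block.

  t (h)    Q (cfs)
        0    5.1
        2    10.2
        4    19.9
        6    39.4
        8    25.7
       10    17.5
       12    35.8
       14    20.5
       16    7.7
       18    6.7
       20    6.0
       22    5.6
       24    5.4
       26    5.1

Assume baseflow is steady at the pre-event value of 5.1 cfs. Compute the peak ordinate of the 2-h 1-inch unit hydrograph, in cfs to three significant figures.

Direct runoff: 0.0, 5.1, 14.8, 34.3, 20.6, 12.4, 30.7, 15.4, 2.6, 1.6, 0.9, 0.5, 0.3, 0.0 cfs; ΣQ_DR = 139.2 cfs, peak = 34.3 cfs.
Runoff depth d = ΣQ_DR·Δt / A = 139.2 × 7200 / (0.144 mi²) = 2.996 in.
The 1-inch UH is the DRH scaled by (1 in)/d, so U_p = 34.3 × 1/2.996 = 11.4 cfs.

U_p ≈ 11.4 cfs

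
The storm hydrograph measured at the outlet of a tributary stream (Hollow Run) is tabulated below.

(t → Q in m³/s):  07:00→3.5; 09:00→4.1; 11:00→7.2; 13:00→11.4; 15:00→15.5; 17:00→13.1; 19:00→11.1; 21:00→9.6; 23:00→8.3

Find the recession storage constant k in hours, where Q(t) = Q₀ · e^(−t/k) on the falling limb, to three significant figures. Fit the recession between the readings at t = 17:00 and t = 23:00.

On the falling limb, Q drops from 13.1 to 8.3 m³/s between t = 17:00 and t = 23:00 (Δt = 6 h).
k = −Δt / ln(Q₂/Q₁) = −6 / ln(8.3/13.1) = 13.1 h.

k ≈ 13.1 h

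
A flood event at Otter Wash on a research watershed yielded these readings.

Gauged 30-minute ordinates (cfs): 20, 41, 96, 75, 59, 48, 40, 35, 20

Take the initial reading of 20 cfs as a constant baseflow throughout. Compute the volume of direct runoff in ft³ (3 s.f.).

V ≈ 4.57 × 10^5 ft³

Direct-runoff ordinates (Q − Q_b): 0.0, 21.0, 76.0, 55.0, 39.0, 28.0, 20.0, 15.0, 0.0 cfs.
ΣQ_DR = 254.0 cfs.
With Δt = 0.5 h = 1800 s, V = ΣQ_DR · Δt = 254.0 × 1800 = 4.57 × 10^5 ft³.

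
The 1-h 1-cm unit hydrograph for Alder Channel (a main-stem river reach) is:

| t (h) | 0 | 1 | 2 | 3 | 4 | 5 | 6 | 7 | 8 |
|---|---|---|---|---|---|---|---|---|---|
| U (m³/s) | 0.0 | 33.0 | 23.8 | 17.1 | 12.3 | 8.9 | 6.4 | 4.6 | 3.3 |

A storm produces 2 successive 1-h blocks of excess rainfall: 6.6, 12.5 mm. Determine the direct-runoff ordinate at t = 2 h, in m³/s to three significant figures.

Q ≈ 57.0 m³/s

By discrete convolution, Q_j = Σ (P_i / 10 mm) · U_{j−i}.
At t = 2 h (j=2): Q = (6.6/10)·23.8 + (12.5/10)·33.0 = 57.0 m³/s.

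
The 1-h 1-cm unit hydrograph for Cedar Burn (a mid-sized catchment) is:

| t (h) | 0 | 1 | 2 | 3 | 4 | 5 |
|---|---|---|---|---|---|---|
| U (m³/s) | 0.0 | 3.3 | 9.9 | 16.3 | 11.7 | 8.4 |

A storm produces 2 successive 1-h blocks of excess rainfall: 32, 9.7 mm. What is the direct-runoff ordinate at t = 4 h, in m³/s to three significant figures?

Q ≈ 53.3 m³/s

By discrete convolution, Q_j = Σ (P_i / 10 mm) · U_{j−i}.
At t = 4 h (j=4): Q = (32/10)·11.7 + (9.7/10)·16.3 = 53.3 m³/s.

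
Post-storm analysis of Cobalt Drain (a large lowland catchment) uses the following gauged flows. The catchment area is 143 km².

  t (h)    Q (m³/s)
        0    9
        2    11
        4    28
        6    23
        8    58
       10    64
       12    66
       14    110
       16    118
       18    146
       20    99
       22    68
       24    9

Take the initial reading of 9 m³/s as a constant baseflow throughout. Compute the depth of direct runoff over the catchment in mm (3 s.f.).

d ≈ 34.8 mm

Direct runoff: 0.0, 2.0, 19.0, 14.0, 49.0, 55.0, 57.0, 101.0, 109.0, 137.0, 90.0, 59.0, 0.0 m³/s; ΣQ_DR = 692.0 m³/s.
V = ΣQ_DR · Δt = 692.0 × 7200 s = 4.982 × 10^6 m³.
Over A = 143 km², depth = V / A = 34.8 mm.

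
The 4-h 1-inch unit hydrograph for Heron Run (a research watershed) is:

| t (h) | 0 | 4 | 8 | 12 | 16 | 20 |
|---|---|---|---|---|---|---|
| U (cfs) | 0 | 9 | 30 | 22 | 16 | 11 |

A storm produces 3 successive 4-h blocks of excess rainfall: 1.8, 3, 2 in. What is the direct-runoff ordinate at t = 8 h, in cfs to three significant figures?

Q ≈ 81.0 cfs

By discrete convolution, Q_j = Σ (P_i / 1 in) · U_{j−i}.
At t = 8 h (j=2): Q = (1.8/1)·30 + (3/1)·9 + (2/1)·0 = 81.0 cfs.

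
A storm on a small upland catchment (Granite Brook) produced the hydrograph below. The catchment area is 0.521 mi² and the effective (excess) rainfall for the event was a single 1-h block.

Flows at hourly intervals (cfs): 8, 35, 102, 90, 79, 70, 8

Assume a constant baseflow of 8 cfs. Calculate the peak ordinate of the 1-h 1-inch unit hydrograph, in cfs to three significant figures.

U_p ≈ 94.1 cfs

Direct runoff: 0.0, 27.0, 94.0, 82.0, 71.0, 62.0, 0.0 cfs; ΣQ_DR = 336.0 cfs, peak = 94.0 cfs.
Runoff depth d = ΣQ_DR·Δt / A = 336.0 × 3600 / (0.521 mi²) = 0.9993 in.
The 1-inch UH is the DRH scaled by (1 in)/d, so U_p = 94.0 × 1/0.9993 = 94.1 cfs.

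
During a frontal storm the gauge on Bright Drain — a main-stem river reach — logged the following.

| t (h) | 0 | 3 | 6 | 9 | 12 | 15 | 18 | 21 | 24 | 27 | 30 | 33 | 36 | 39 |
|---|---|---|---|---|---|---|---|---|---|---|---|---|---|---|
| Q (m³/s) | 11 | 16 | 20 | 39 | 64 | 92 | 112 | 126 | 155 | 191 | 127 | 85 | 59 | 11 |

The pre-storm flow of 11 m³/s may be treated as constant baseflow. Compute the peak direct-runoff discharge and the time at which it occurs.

Subtracting baseflow gives direct-runoff ordinates: 0.0, 5.0, 9.0, 28.0, 53.0, 81.0, 101.0, 115.0, 144.0, 180.0, 116.0, 74.0, 48.0, 0.0 m³/s.
The maximum is 180.0 m³/s, occurring at the reading for t = 27 h.

Q_p = 180.0 m³/s at t = 27 h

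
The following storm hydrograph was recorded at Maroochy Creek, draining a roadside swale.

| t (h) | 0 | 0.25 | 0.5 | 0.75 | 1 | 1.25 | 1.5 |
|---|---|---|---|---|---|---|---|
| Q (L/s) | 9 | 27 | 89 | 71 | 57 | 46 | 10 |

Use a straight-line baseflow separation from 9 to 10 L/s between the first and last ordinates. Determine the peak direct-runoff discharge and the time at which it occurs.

Subtracting baseflow gives direct-runoff ordinates: 0.00, 17.83, 79.67, 61.50, 47.33, 36.17, 0.00 L/s.
The maximum is 79.67 L/s, occurring at the reading for t = 0.5 h.

Q_p = 79.67 L/s at t = 0.5 h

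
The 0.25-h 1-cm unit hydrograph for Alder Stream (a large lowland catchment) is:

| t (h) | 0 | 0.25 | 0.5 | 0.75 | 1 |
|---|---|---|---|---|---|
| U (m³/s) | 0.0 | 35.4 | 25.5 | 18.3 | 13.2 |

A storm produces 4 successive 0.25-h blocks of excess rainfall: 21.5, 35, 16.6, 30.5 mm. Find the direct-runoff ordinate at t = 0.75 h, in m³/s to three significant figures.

Q ≈ 187 m³/s

By discrete convolution, Q_j = Σ (P_i / 10 mm) · U_{j−i}.
At t = 0.75 h (j=3): Q = (21.5/10)·18.3 + (35/10)·25.5 + (16.6/10)·35.4 + (30.5/10)·0.0 = 187 m³/s.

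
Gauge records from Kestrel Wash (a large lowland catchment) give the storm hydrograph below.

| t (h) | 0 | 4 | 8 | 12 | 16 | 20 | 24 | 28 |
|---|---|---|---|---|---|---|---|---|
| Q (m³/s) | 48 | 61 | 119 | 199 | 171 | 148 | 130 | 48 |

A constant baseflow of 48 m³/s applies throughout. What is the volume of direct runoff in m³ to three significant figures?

Direct-runoff ordinates (Q − Q_b): 0.0, 13.0, 71.0, 151.0, 123.0, 100.0, 82.0, 0.0 m³/s.
ΣQ_DR = 540.0 m³/s.
With Δt = 4 h = 14400 s, V = ΣQ_DR · Δt = 540.0 × 14400 = 7.78 × 10^6 m³.

V ≈ 7.78 × 10^6 m³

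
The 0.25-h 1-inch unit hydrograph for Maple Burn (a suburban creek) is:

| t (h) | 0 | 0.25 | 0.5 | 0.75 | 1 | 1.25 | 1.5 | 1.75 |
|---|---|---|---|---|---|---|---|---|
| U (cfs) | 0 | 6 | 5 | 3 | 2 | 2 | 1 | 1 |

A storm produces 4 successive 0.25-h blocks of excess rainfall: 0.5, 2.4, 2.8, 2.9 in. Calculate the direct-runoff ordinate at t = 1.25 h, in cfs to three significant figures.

By discrete convolution, Q_j = Σ (P_i / 1 in) · U_{j−i}.
At t = 1.25 h (j=5): Q = (0.5/1)·2 + (2.4/1)·2 + (2.8/1)·3 + (2.9/1)·5 = 28.7 cfs.

Q ≈ 28.7 cfs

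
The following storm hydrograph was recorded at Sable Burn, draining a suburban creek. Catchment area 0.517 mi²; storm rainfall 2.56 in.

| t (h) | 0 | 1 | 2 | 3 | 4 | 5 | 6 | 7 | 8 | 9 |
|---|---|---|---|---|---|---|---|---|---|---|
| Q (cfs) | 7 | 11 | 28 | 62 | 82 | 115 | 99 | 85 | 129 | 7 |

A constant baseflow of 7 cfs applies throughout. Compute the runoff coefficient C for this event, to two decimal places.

C ≈ 0.65

ΣQ_DR = 555.0 cfs; V = ΣQ_DR·Δt = 1.998 × 10^6 ft³.
Runoff depth d = V / A = 1.663 in.
C = d / P = 1.663 / 2.56 = 0.65.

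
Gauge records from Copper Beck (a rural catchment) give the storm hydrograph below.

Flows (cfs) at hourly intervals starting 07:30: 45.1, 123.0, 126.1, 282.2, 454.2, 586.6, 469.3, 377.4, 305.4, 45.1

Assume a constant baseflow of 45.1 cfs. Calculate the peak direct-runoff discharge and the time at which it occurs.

Subtracting baseflow gives direct-runoff ordinates: 0.0, 77.9, 81.0, 237.1, 409.1, 541.5, 424.2, 332.3, 260.3, 0.0 cfs.
The maximum is 541.5 cfs, occurring at the reading for t = 12:30.

Q_p = 541.5 cfs at t = 12:30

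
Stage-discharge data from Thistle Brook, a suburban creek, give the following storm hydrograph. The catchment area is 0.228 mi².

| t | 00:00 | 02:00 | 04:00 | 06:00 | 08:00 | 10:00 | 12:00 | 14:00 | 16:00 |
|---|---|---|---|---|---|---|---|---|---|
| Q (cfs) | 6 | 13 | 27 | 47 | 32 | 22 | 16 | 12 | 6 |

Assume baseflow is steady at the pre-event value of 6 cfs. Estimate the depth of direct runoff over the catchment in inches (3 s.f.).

d ≈ 1.73 in

Direct runoff: 0.0, 7.0, 21.0, 41.0, 26.0, 16.0, 10.0, 6.0, 0.0 cfs; ΣQ_DR = 127.0 cfs.
V = ΣQ_DR · Δt = 127.0 × 7200 s = 9.144 × 10^5 ft³.
Over A = 0.228 mi², depth = V / A = 1.73 in.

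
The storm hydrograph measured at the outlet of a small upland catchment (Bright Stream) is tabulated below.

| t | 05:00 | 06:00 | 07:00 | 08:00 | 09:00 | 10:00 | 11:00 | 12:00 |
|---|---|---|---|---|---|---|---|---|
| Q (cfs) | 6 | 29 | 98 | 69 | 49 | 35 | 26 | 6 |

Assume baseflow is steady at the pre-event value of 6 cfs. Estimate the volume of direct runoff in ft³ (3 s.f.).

V ≈ 9.72 × 10^5 ft³

Direct-runoff ordinates (Q − Q_b): 0.0, 23.0, 92.0, 63.0, 43.0, 29.0, 20.0, 0.0 cfs.
ΣQ_DR = 270.0 cfs.
With Δt = 1 h = 3600 s, V = ΣQ_DR · Δt = 270.0 × 3600 = 9.72 × 10^5 ft³.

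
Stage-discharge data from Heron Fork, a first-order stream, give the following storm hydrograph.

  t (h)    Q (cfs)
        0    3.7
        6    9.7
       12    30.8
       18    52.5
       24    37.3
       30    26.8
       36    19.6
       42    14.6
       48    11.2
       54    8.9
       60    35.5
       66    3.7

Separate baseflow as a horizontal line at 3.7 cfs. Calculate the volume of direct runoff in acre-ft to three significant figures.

Direct-runoff ordinates (Q − Q_b): 0.0, 6.0, 27.1, 48.8, 33.6, 23.1, 15.9, 10.9, 7.5, 5.2, 31.8, 0.0 cfs.
ΣQ_DR = 209.9 cfs.
With Δt = 6 h = 21600 s, V = ΣQ_DR · Δt = 209.9 × 21600 = 4.53 × 10^6 ft³ = 104 acre-ft.

V ≈ 104 acre-ft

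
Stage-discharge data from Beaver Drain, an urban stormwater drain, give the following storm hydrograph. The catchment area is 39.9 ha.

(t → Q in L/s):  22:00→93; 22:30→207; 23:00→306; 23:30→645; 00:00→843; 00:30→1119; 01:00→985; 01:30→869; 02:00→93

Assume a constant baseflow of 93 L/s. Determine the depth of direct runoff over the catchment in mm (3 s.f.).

Direct runoff: 0.0, 114.0, 213.0, 552.0, 750.0, 1026.0, 892.0, 776.0, 0.0 L/s; ΣQ_DR = 4323 L/s.
V = ΣQ_DR · Δt = 4323 × 1800 s = 7.781 × 10^6 L.
Over A = 39.9 ha, depth = V / A = 19.5 mm.

d ≈ 19.5 mm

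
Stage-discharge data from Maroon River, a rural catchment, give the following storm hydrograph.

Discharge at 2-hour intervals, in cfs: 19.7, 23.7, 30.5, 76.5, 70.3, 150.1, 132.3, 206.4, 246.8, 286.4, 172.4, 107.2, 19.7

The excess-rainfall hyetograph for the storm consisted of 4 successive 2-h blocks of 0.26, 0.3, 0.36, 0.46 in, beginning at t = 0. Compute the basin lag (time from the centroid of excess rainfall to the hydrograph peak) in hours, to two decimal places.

Centroid of excess rainfall: t_c = Σ P_i·t̄_i / ΣP_i = 4.4783 h (block centres at 1, 3, 5, 7 h).
Hydrograph peak occurs at t = 18 h, so basin lag t_L = 18 − 4.4783 = 13.52 h.

t_L ≈ 13.52 h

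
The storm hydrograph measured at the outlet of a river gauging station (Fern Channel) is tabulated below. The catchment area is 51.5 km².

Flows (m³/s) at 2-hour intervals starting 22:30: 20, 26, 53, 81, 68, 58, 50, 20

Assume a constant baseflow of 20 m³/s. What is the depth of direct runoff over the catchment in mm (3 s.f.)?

Direct runoff: 0.0, 6.0, 33.0, 61.0, 48.0, 38.0, 30.0, 0.0 m³/s; ΣQ_DR = 216.0 m³/s.
V = ΣQ_DR · Δt = 216.0 × 7200 s = 1.555 × 10^6 m³.
Over A = 51.5 km², depth = V / A = 30.2 mm.

d ≈ 30.2 mm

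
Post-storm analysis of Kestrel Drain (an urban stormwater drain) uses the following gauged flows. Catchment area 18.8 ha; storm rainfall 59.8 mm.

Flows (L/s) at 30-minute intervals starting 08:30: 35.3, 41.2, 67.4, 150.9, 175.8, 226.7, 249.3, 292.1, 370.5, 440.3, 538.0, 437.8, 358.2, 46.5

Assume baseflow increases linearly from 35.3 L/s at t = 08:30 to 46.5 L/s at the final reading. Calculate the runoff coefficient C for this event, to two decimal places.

ΣQ_DR = 2857 L/s; V = ΣQ_DR·Δt = 5.143 × 10^6 L.
Runoff depth d = V / A = 27.36 mm.
C = d / P = 27.36 / 59.8 = 0.46.

C ≈ 0.46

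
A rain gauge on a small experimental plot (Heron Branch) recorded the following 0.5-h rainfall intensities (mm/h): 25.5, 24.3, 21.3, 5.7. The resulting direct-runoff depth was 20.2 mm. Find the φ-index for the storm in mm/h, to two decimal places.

Only the 3 blocks with intensity above φ contribute runoff: 25.5, 24.3, 21.3 mm/h.
Σ(I−φ)·Δt = d  ⇒  (25.5+24.3+21.3 − 3φ)·0.5 = 20.2
φ = (71.10 − 20.2/0.5) / 3 = 10.23 mm/h.

φ ≈ 10.23 mm/h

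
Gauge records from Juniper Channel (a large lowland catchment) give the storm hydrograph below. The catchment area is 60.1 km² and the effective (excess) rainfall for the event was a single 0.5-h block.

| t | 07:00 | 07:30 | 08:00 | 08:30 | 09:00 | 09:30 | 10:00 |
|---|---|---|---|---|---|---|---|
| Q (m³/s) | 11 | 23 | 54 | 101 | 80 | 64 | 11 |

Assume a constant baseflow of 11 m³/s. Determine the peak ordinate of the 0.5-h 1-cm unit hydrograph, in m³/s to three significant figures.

Direct runoff: 0.0, 12.0, 43.0, 90.0, 69.0, 53.0, 0.0 m³/s; ΣQ_DR = 267.0 m³/s, peak = 90.0 m³/s.
Runoff depth d = ΣQ_DR·Δt / A = 267.0 × 1800 / (60.1 km²) = 7.997 mm.
The 1-cm UH is the DRH scaled by (10 mm)/d, so U_p = 90.0 × 10/7.997 = 113 m³/s.

U_p ≈ 113 m³/s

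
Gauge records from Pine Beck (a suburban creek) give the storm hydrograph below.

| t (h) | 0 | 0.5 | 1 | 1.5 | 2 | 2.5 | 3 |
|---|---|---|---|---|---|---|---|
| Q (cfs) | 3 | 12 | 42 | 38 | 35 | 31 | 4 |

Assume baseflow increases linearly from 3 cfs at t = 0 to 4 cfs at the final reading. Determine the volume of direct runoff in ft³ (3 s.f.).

Direct-runoff ordinates (Q − Q_b): 0.00, 8.83, 38.67, 34.50, 31.33, 27.17, 0.00 cfs.
ΣQ_DR = 140.5 cfs.
With Δt = 0.5 h = 1800 s, V = ΣQ_DR · Δt = 140.5 × 1800 = 2.53 × 10^5 ft³.

V ≈ 2.53 × 10^5 ft³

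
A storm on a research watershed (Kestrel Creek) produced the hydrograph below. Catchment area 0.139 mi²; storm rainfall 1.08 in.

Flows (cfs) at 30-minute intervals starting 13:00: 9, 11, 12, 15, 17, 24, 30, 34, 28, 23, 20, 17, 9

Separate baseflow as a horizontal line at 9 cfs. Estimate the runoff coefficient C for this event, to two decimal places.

ΣQ_DR = 132.0 cfs; V = ΣQ_DR·Δt = 2.376 × 10^5 ft³.
Runoff depth d = V / A = 0.7358 in.
C = d / P = 0.7358 / 1.08 = 0.68.

C ≈ 0.68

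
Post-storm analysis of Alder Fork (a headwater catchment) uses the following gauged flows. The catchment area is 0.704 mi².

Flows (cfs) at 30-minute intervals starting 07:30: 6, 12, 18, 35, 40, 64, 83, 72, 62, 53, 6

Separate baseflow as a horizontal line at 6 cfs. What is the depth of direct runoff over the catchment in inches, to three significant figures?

d ≈ 0.424 in

Direct runoff: 0.0, 6.0, 12.0, 29.0, 34.0, 58.0, 77.0, 66.0, 56.0, 47.0, 0.0 cfs; ΣQ_DR = 385.0 cfs.
V = ΣQ_DR · Δt = 385.0 × 1800 s = 6.930 × 10^5 ft³.
Over A = 0.704 mi², depth = V / A = 0.424 in.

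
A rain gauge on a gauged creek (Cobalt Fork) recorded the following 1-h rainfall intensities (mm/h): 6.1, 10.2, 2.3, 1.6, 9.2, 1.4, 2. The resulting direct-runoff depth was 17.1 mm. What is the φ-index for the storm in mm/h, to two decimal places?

φ ≈ 2.80 mm/h

Only the 3 blocks with intensity above φ contribute runoff: 6.1, 10.2, 9.2 mm/h.
Σ(I−φ)·Δt = d  ⇒  (6.1+10.2+9.2 − 3φ)·1 = 17.1
φ = (25.50 − 17.1/1) / 3 = 2.80 mm/h.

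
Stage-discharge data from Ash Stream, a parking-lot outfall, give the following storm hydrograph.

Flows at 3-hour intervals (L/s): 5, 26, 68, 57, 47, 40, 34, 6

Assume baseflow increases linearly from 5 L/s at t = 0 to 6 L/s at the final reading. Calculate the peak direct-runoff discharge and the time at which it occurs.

Subtracting baseflow gives direct-runoff ordinates: 0.00, 20.86, 62.71, 51.57, 41.43, 34.29, 28.14, 0.00 L/s.
The maximum is 62.71 L/s, occurring at the reading for t = 6 h.

Q_p = 62.71 L/s at t = 6 h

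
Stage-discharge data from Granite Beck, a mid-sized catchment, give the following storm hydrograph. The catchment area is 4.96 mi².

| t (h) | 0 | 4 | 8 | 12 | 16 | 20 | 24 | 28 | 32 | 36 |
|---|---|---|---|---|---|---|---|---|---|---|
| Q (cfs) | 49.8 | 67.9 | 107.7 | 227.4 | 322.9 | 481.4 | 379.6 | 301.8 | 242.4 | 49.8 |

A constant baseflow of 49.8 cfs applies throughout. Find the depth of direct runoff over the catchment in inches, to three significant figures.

Direct runoff: 0.0, 18.1, 57.9, 177.6, 273.1, 431.6, 329.8, 252.0, 192.6, 0.0 cfs; ΣQ_DR = 1733 cfs.
V = ΣQ_DR · Δt = 1733 × 14400 s = 2.495 × 10^7 ft³.
Over A = 4.96 mi², depth = V / A = 2.17 in.

d ≈ 2.17 in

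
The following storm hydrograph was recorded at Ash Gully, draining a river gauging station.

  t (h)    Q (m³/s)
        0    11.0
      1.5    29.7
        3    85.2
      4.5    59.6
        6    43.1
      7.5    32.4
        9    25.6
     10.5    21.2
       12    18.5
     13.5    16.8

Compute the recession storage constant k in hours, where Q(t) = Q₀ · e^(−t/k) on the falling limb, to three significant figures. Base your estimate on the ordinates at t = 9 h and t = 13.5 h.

k ≈ 10.7 h

On the falling limb, Q drops from 25.6 to 16.8 m³/s between t = 9 h and t = 13.5 h (Δt = 4.5 h).
k = −Δt / ln(Q₂/Q₁) = −4.5 / ln(16.8/25.6) = 10.7 h.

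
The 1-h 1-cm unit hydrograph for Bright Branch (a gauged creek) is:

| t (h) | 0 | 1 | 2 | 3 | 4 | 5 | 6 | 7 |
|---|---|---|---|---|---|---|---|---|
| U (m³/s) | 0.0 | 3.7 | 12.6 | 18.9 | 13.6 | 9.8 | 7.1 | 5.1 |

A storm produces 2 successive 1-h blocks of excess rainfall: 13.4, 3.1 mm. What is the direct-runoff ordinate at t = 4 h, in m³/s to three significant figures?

Q ≈ 24.1 m³/s

By discrete convolution, Q_j = Σ (P_i / 10 mm) · U_{j−i}.
At t = 4 h (j=4): Q = (13.4/10)·13.6 + (3.1/10)·18.9 = 24.1 m³/s.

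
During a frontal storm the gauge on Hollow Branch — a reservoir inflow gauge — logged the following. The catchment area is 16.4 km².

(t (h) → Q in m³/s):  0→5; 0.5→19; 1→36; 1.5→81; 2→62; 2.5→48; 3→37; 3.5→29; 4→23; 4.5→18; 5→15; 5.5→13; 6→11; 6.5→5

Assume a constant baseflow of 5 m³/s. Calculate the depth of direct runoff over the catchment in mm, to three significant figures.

Direct runoff: 0.0, 14.0, 31.0, 76.0, 57.0, 43.0, 32.0, 24.0, 18.0, 13.0, 10.0, 8.0, 6.0, 0.0 m³/s; ΣQ_DR = 332.0 m³/s.
V = ΣQ_DR · Δt = 332.0 × 1800 s = 5.976 × 10^5 m³.
Over A = 16.4 km², depth = V / A = 36.4 mm.

d ≈ 36.4 mm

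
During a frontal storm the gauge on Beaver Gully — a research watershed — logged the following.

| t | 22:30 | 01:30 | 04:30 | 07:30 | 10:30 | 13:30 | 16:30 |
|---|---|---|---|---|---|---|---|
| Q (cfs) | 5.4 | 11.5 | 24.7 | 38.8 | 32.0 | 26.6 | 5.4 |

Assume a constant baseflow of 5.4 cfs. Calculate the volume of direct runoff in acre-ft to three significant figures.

V ≈ 26.4 acre-ft

Direct-runoff ordinates (Q − Q_b): 0.0, 6.1, 19.3, 33.4, 26.6, 21.2, 0.0 cfs.
ΣQ_DR = 106.6 cfs.
With Δt = 3 h = 10800 s, V = ΣQ_DR · Δt = 106.6 × 10800 = 1.15 × 10^6 ft³ = 26.4 acre-ft.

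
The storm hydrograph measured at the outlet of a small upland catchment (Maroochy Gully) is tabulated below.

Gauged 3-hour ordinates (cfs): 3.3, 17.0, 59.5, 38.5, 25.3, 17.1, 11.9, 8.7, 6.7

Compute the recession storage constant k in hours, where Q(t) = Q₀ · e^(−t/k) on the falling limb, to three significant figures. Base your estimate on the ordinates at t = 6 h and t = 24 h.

k ≈ 8.24 h

On the falling limb, Q drops from 59.5 to 6.7 cfs between t = 6 h and t = 24 h (Δt = 18 h).
k = −Δt / ln(Q₂/Q₁) = −18 / ln(6.7/59.5) = 8.24 h.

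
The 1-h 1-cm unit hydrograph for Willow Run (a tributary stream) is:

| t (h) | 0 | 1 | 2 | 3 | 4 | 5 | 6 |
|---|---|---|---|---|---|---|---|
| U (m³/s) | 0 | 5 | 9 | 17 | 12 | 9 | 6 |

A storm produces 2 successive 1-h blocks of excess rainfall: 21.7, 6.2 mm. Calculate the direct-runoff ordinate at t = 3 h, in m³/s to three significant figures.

By discrete convolution, Q_j = Σ (P_i / 10 mm) · U_{j−i}.
At t = 3 h (j=3): Q = (21.7/10)·17 + (6.2/10)·9 = 42.5 m³/s.

Q ≈ 42.5 m³/s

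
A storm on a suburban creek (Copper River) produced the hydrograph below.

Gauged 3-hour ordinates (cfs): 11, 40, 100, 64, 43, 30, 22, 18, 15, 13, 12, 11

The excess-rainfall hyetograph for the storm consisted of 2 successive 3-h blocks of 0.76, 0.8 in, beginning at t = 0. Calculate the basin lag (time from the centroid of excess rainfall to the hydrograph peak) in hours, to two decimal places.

t_L ≈ 2.96 h

Centroid of excess rainfall: t_c = Σ P_i·t̄_i / ΣP_i = 3.0385 h (block centres at 1.5, 4.5 h).
Hydrograph peak occurs at t = 6 h, so basin lag t_L = 6 − 3.0385 = 2.96 h.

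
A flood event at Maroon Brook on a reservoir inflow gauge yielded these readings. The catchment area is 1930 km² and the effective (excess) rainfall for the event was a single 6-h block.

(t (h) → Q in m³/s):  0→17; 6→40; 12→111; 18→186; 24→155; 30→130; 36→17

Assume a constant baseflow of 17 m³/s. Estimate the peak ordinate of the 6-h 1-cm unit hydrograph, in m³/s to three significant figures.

U_p ≈ 281 m³/s

Direct runoff: 0.0, 23.0, 94.0, 169.0, 138.0, 113.0, 0.0 m³/s; ΣQ_DR = 537.0 m³/s, peak = 169.0 m³/s.
Runoff depth d = ΣQ_DR·Δt / A = 537.0 × 21600 / (1930 km²) = 6.010 mm.
The 1-cm UH is the DRH scaled by (10 mm)/d, so U_p = 169.0 × 10/6.010 = 281 m³/s.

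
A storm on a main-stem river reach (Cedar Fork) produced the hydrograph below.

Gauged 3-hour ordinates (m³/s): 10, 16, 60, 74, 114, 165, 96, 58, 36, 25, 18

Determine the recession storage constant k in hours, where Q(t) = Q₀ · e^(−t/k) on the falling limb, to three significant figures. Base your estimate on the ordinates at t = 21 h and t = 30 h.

k ≈ 7.69 h

On the falling limb, Q drops from 58 to 18 m³/s between t = 21 h and t = 30 h (Δt = 9 h).
k = −Δt / ln(Q₂/Q₁) = −9 / ln(18/58) = 7.69 h.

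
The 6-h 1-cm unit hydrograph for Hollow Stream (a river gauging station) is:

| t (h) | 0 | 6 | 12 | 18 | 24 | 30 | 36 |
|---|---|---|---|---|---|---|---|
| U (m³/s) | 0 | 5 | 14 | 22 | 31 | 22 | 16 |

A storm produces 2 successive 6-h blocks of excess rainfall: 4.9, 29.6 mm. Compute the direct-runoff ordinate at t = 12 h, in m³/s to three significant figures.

By discrete convolution, Q_j = Σ (P_i / 10 mm) · U_{j−i}.
At t = 12 h (j=2): Q = (4.9/10)·14 + (29.6/10)·5 = 21.7 m³/s.

Q ≈ 21.7 m³/s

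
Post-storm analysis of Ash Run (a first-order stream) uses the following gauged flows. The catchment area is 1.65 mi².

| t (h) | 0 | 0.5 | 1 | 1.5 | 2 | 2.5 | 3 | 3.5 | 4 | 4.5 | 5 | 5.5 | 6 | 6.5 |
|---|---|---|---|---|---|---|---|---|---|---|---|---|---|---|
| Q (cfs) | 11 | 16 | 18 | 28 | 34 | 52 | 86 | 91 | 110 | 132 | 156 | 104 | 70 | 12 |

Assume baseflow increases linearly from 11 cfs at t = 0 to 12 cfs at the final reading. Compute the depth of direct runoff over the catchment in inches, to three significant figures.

Direct runoff: 0.00, 4.92, 6.85, 16.77, 22.69, 40.62, 74.54, 79.46, 98.38, 120.31, 144.23, 92.15, 58.08, 0.00 cfs; ΣQ_DR = 759.0 cfs.
V = ΣQ_DR · Δt = 759.0 × 1800 s = 1.366 × 10^6 ft³.
Over A = 1.65 mi², depth = V / A = 0.356 in.

d ≈ 0.356 in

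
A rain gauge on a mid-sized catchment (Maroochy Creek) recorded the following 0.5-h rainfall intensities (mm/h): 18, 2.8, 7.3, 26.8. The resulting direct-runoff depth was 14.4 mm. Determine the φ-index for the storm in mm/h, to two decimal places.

Only the 2 blocks with intensity above φ contribute runoff: 18, 26.8 mm/h.
Σ(I−φ)·Δt = d  ⇒  (18+26.8 − 2φ)·0.5 = 14.4
φ = (44.80 − 14.4/0.5) / 2 = 8.00 mm/h.

φ ≈ 8.00 mm/h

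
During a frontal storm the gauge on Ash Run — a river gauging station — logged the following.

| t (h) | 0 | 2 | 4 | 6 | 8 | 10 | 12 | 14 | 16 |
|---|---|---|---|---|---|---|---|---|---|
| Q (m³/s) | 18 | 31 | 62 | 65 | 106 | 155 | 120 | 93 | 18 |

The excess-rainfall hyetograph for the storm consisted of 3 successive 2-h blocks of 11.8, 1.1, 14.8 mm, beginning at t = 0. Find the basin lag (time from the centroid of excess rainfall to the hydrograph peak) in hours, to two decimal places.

t_L ≈ 6.78 h

Centroid of excess rainfall: t_c = Σ P_i·t̄_i / ΣP_i = 3.2166 h (block centres at 1, 3, 5 h).
Hydrograph peak occurs at t = 10 h, so basin lag t_L = 10 − 3.2166 = 6.78 h.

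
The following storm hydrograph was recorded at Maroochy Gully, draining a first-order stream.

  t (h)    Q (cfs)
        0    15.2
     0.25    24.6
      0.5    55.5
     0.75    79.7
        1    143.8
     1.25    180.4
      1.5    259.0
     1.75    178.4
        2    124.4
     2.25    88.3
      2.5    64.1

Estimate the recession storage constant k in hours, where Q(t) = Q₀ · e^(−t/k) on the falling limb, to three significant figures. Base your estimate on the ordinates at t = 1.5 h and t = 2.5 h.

k ≈ 0.716 h

On the falling limb, Q drops from 259.0 to 64.1 cfs between t = 1.5 h and t = 2.5 h (Δt = 1 h).
k = −Δt / ln(Q₂/Q₁) = −1 / ln(64.1/259.0) = 0.716 h.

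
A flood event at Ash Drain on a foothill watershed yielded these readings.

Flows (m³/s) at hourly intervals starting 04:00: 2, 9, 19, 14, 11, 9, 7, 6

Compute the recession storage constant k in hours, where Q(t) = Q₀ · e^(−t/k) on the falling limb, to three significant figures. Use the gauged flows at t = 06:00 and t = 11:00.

On the falling limb, Q drops from 19 to 6 m³/s between t = 06:00 and t = 11:00 (Δt = 5 h).
k = −Δt / ln(Q₂/Q₁) = −5 / ln(6/19) = 4.34 h.

k ≈ 4.34 h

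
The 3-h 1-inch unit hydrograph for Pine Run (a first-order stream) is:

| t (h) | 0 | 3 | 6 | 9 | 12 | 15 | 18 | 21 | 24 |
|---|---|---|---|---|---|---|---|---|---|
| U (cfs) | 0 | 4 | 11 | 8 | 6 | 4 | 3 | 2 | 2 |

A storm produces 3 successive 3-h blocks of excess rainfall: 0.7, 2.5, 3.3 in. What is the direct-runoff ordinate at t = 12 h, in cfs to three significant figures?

By discrete convolution, Q_j = Σ (P_i / 1 in) · U_{j−i}.
At t = 12 h (j=4): Q = (0.7/1)·6 + (2.5/1)·8 + (3.3/1)·11 = 60.5 cfs.

Q ≈ 60.5 cfs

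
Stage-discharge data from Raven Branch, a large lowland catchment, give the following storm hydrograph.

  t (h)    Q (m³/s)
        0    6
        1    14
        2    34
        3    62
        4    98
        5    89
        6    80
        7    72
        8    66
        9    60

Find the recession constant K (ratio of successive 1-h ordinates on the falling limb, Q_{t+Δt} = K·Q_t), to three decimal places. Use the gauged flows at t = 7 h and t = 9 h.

K ≈ 0.913

Using the recession-limb readings at t = 7 h and t = 9 h: Q falls from 72 to 60 m³/s over 2 intervals.
K = (Q₂/Q₁)^(1/2) = (60/72)^(1/2) = 0.913.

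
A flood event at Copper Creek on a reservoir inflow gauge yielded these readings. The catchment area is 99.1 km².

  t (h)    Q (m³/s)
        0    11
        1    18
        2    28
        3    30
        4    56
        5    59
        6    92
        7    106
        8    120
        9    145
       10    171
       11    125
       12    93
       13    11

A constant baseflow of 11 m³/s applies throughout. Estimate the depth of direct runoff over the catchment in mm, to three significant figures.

d ≈ 33.1 mm

Direct runoff: 0.0, 7.0, 17.0, 19.0, 45.0, 48.0, 81.0, 95.0, 109.0, 134.0, 160.0, 114.0, 82.0, 0.0 m³/s; ΣQ_DR = 911.0 m³/s.
V = ΣQ_DR · Δt = 911.0 × 3600 s = 3.280 × 10^6 m³.
Over A = 99.1 km², depth = V / A = 33.1 mm.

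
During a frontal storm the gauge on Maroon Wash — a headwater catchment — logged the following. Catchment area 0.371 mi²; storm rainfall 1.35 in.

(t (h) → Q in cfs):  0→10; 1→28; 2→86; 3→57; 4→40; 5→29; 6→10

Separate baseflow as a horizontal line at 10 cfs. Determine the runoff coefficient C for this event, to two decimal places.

ΣQ_DR = 190.0 cfs; V = ΣQ_DR·Δt = 6.840 × 10^5 ft³.
Runoff depth d = V / A = 0.7936 in.
C = d / P = 0.7936 / 1.35 = 0.59.

C ≈ 0.59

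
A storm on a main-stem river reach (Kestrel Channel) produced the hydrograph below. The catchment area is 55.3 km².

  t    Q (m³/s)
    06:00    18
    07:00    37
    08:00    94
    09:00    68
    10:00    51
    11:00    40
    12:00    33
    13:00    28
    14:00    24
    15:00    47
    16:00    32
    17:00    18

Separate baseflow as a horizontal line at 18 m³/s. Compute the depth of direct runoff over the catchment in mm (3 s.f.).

Direct runoff: 0.0, 19.0, 76.0, 50.0, 33.0, 22.0, 15.0, 10.0, 6.0, 29.0, 14.0, 0.0 m³/s; ΣQ_DR = 274.0 m³/s.
V = ΣQ_DR · Δt = 274.0 × 3600 s = 9.864 × 10^5 m³.
Over A = 55.3 km², depth = V / A = 17.8 mm.

d ≈ 17.8 mm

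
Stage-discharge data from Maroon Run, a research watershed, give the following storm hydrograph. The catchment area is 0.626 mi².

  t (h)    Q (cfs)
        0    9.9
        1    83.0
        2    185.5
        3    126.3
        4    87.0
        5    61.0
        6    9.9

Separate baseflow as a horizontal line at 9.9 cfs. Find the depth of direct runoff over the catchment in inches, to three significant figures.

d ≈ 1.22 in

Direct runoff: 0.0, 73.1, 175.6, 116.4, 77.1, 51.1, 0.0 cfs; ΣQ_DR = 493.3 cfs.
V = ΣQ_DR · Δt = 493.3 × 3600 s = 1.776 × 10^6 ft³.
Over A = 0.626 mi², depth = V / A = 1.22 in.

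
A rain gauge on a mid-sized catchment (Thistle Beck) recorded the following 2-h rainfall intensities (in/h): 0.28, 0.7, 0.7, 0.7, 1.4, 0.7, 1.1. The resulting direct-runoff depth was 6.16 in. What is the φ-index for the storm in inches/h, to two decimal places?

Only the 6 blocks with intensity above φ contribute runoff: 0.7, 0.7, 0.7, 1.4, 0.7, 1.1 in/h.
Σ(I−φ)·Δt = d  ⇒  (0.7+0.7+0.7+1.4+0.7+1.1 − 6φ)·2 = 6.16
φ = (5.300 − 6.16/2) / 6 = 0.37 in/h.

φ ≈ 0.37 in/h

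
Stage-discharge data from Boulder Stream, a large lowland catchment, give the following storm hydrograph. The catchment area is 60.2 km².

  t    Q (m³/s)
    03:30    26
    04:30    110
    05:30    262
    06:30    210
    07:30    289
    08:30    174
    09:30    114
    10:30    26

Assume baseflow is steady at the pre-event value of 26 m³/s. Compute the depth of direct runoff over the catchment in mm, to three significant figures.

d ≈ 60.0 mm

Direct runoff: 0.0, 84.0, 236.0, 184.0, 263.0, 148.0, 88.0, 0.0 m³/s; ΣQ_DR = 1003 m³/s.
V = ΣQ_DR · Δt = 1003 × 3600 s = 3.611 × 10^6 m³.
Over A = 60.2 km², depth = V / A = 60.0 mm.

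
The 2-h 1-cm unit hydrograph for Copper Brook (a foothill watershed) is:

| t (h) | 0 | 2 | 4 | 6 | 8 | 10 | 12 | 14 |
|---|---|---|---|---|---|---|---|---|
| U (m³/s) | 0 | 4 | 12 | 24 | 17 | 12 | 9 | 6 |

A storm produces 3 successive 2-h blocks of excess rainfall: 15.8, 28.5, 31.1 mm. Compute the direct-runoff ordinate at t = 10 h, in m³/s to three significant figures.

Q ≈ 142 m³/s

By discrete convolution, Q_j = Σ (P_i / 10 mm) · U_{j−i}.
At t = 10 h (j=5): Q = (15.8/10)·12 + (28.5/10)·17 + (31.1/10)·24 = 142 m³/s.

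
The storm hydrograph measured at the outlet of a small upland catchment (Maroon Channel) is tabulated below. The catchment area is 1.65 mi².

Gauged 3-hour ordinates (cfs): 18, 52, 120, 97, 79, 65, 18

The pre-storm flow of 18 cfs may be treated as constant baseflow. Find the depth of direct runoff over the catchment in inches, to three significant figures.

d ≈ 0.910 in

Direct runoff: 0.0, 34.0, 102.0, 79.0, 61.0, 47.0, 0.0 cfs; ΣQ_DR = 323.0 cfs.
V = ΣQ_DR · Δt = 323.0 × 10800 s = 3.488 × 10^6 ft³.
Over A = 1.65 mi², depth = V / A = 0.910 in.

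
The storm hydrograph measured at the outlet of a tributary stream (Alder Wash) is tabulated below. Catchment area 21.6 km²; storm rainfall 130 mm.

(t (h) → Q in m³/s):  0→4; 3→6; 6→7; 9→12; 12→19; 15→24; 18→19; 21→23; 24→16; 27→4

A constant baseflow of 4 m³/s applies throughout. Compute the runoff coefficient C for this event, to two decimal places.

C ≈ 0.36

ΣQ_DR = 94.00 m³/s; V = ΣQ_DR·Δt = 1.015 × 10^6 m³.
Runoff depth d = V / A = 47.00 mm.
C = d / P = 47.00 / 130 = 0.36.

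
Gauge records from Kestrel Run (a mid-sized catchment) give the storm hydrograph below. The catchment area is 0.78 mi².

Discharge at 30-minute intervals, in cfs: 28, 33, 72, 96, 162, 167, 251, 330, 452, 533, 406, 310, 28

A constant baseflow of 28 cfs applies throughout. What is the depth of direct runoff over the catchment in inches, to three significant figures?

d ≈ 2.49 in

Direct runoff: 0.0, 5.0, 44.0, 68.0, 134.0, 139.0, 223.0, 302.0, 424.0, 505.0, 378.0, 282.0, 0.0 cfs; ΣQ_DR = 2504 cfs.
V = ΣQ_DR · Δt = 2504 × 1800 s = 4.507 × 10^6 ft³.
Over A = 0.78 mi², depth = V / A = 2.49 in.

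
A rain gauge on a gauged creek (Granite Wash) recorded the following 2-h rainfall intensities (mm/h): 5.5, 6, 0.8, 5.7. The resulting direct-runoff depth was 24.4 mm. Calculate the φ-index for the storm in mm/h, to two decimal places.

φ ≈ 1.67 mm/h

Only the 3 blocks with intensity above φ contribute runoff: 5.5, 6, 5.7 mm/h.
Σ(I−φ)·Δt = d  ⇒  (5.5+6+5.7 − 3φ)·2 = 24.4
φ = (17.20 − 24.4/2) / 3 = 1.67 mm/h.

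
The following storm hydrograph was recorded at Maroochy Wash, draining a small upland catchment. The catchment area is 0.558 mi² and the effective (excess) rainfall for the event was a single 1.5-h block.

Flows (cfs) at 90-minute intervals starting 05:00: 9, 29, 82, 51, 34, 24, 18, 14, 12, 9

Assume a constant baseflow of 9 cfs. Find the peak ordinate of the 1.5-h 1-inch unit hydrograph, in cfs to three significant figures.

U_p ≈ 91.3 cfs

Direct runoff: 0.0, 20.0, 73.0, 42.0, 25.0, 15.0, 9.0, 5.0, 3.0, 0.0 cfs; ΣQ_DR = 192.0 cfs, peak = 73.0 cfs.
Runoff depth d = ΣQ_DR·Δt / A = 192.0 × 5400 / (0.558 mi²) = 0.7998 in.
The 1-inch UH is the DRH scaled by (1 in)/d, so U_p = 73.0 × 1/0.7998 = 91.3 cfs.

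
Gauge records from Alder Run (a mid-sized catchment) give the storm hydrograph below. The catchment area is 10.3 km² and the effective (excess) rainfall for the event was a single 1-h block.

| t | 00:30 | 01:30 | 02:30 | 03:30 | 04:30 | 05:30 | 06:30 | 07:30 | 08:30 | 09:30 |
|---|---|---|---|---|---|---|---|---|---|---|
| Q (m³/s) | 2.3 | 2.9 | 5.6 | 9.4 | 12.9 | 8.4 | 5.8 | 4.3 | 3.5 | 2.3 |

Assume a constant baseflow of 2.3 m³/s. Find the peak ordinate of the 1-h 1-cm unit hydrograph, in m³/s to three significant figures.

U_p ≈ 8.82 m³/s

Direct runoff: 0.0, 0.6, 3.3, 7.1, 10.6, 6.1, 3.5, 2.0, 1.2, 0.0 m³/s; ΣQ_DR = 34.40 m³/s, peak = 10.6 m³/s.
Runoff depth d = ΣQ_DR·Δt / A = 34.40 × 3600 / (10.3 km²) = 12.02 mm.
The 1-cm UH is the DRH scaled by (10 mm)/d, so U_p = 10.6 × 10/12.02 = 8.82 m³/s.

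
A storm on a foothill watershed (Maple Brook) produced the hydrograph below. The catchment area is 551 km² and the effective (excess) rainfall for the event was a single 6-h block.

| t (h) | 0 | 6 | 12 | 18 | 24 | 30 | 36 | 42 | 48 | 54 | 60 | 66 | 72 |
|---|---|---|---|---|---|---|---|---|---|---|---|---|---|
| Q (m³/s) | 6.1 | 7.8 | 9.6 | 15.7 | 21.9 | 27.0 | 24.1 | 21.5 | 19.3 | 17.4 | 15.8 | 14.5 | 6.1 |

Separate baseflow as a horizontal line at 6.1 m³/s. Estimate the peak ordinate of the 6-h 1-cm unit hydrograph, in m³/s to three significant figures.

U_p ≈ 41.8 m³/s

Direct runoff: 0.0, 1.7, 3.5, 9.6, 15.8, 20.9, 18.0, 15.4, 13.2, 11.3, 9.7, 8.4, 0.0 m³/s; ΣQ_DR = 127.5 m³/s, peak = 20.9 m³/s.
Runoff depth d = ΣQ_DR·Δt / A = 127.5 × 21600 / (551 km²) = 4.998 mm.
The 1-cm UH is the DRH scaled by (10 mm)/d, so U_p = 20.9 × 10/4.998 = 41.8 m³/s.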